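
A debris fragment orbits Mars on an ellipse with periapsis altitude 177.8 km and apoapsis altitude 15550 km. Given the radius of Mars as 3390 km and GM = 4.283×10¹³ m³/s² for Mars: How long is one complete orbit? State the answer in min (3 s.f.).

r_p = 3390 + 177.8 = 3567.8 km = 3.5678×10⁶ m.
r_a = 3390 + 15550 = 18940 km = 1.8940×10⁷ m.
Semi-major axis a = (r_p + r_a)/2 = (3567.8 + 18940)/2 = 11254 km = 1.125×10⁷ m.
By Kepler's third law T = 2π√(a³/μ) = 2π × 5.769×10³ = 3.625×10⁴ s.
= 604.1 min.

T ≈ 604 min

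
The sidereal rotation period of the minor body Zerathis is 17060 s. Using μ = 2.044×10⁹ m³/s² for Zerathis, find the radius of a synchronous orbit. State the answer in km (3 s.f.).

A synchronous orbit has period T, so by Kepler's third law a = (μT²/4π²)^(1/3).
μT²/4π² = 2.044×10⁹ × (1.706×10⁴)² / 39.48 = 1.507×10¹⁶ m³.
a = 2.470×10⁵ m = 247.00 km.

r_sync ≈ 247 km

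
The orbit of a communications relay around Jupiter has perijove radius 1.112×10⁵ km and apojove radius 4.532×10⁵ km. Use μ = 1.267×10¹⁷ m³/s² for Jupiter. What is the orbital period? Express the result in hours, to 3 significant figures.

T ≈ 23.2 hours

Semi-major axis a = (r_p + r_a)/2 = (1.1120×10⁵ + 4.5320×10⁵)/2 = 2.8220×10⁵ km = 2.822×10⁸ m.
By Kepler's third law T = 2π√(a³/μ) = 2π × 1.332×10⁴ = 8.368×10⁴ s.
= 23.24 hours.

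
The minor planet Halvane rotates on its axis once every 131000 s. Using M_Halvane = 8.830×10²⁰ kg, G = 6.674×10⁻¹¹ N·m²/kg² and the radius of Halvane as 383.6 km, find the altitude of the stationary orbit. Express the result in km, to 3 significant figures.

h_sync ≈ 2560 km

μ = GM = 6.674×10⁻¹¹ × 8.830×10²⁰ = 5.893×10¹⁰ m³/s².
A synchronous orbit has period T, so by Kepler's third law a = (μT²/4π²)^(1/3).
μT²/4π² = 5.893×10¹⁰ × (1.310×10⁵)² / 39.48 = 2.562×10¹⁹ m³.
a = 2.948×10⁶ m = 2947.9 km.
Altitude h = a − R = 2947.9 − 383.6 = 2564.3 km.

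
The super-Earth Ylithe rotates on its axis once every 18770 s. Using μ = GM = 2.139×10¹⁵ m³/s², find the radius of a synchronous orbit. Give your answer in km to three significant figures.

r_sync ≈ 26700 km

A synchronous orbit has period T, so by Kepler's third law a = (μT²/4π²)^(1/3).
μT²/4π² = 2.139×10¹⁵ × (1.877×10⁴)² / 39.48 = 1.909×10²² m³.
a = 2.673×10⁷ m = 26726 km.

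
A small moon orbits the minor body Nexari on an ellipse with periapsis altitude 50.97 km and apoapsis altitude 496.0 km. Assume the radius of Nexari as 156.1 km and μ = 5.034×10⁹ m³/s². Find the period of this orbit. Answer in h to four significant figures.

T ≈ 6.926 h

r_p = 156.1 + 50.97 = 207.07 km = 2.0707×10⁵ m.
r_a = 156.1 + 496.0 = 652.10 km = 6.5210×10⁵ m.
Semi-major axis a = (r_p + r_a)/2 = (207.07 + 652.10)/2 = 429.59 km = 4.296×10⁵ m.
By Kepler's third law T = 2π√(a³/μ) = 2π × 3.968×10³ = 2.493×10⁴ s.
= 6.926 h.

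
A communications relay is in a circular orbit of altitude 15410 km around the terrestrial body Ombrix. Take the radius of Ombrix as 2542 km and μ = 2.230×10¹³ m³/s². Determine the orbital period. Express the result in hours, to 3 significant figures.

T ≈ 28.1 hours

r = 2542 + 15410 = 17952 km = 1.7952×10⁷ m.
Kepler's third law: T = 2π√(r³/μ) = 2π√((1.795×10⁷)³ / 2.230×10¹³).
r³/μ = 2.594×10⁸ s², so T = 2π × 1.611×10⁴ = 1.012×10⁵ s.
Converting: 1.012×10⁵ s ÷ 3600 = 28.11 hours.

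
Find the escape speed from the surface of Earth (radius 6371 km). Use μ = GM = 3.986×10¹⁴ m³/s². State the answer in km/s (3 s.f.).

r = R = 6.371×10⁶ m.
Escape speed v_esc = √(2μ/r) = √(2 × 3.986×10¹⁴ / 6.371×10⁶) = √(1.251×10⁸) = 11190 m/s.
= 11.19 km/s.

v_esc ≈ 11.2 km/s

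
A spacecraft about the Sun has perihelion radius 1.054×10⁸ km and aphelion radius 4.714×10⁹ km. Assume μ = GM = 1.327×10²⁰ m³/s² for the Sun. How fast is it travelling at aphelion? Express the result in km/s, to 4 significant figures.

Semi-major axis a = (r_p + r_a)/2 = 2.4097×10⁹ km = 2.410×10¹² m.
Vis-viva: v² = μ(2/r − 1/a) = 1.327×10²⁰ × (4.243×10⁻¹³ − 4.150×10⁻¹³) = 1.231×10⁶ m²/s².
v = 1110 m/s = 1.110 km/s.

v ≈ 1.110 km/s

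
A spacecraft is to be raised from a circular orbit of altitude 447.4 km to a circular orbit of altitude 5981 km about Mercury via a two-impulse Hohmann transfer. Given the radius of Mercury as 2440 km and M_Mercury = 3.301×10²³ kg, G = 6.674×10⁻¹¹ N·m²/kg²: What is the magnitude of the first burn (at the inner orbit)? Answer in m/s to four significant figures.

Δv ≈ 608.8 m/s

μ = GM = 6.674×10⁻¹¹ × 3.301×10²³ = 2.203×10¹³ m³/s².
r₁ = 2440 + 447.4 = 2887.4 km = 2.8874×10⁶ m.
r₂ = 2440 + 5981 = 8421.0 km = 8.4210×10⁶ m.
Transfer ellipse a_t = (r₁ + r₂)/2 = 5.654×10⁶ m.
At r₁: circular v_c1 = √(μ/r₁) = 2762 m/s; transfer-periherm v_p = √[μ(2/r₁ − 1/a_t)] = 3371 m/s.
Δv₁ = v_p − v_c1 = 608.8 m/s.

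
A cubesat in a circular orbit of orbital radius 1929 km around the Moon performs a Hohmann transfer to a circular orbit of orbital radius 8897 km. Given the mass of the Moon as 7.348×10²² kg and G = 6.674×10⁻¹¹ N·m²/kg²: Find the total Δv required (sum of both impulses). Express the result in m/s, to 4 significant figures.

μ = GM = 6.674×10⁻¹¹ × 7.348×10²² = 4.904×10¹² m³/s².
r₁ = 1929 km = 1.929×10⁶ m.
r₂ = 8897 km = 8.897×10⁶ m.
Transfer ellipse a_t = (r₁ + r₂)/2 = 5.413×10⁶ m.
At r₁: circular v_c1 = √(μ/r₁) = 1594 m/s; transfer-perilune v_p = √[μ(2/r₁ − 1/a_t)] = 2044 m/s.
Δv₁ = v_p − v_c1 = 449.7 m/s.
At r₂: circular v_c2 = √(μ/r₂) = 742.4 m/s; transfer-apolune v_a = √[μ(2/r₂ − 1/a_t)] = 443.2 m/s.
Δv₂ = v_c2 − v_a = 299.2 m/s.
Total Δv = Δv₁ + Δv₂ = 748.9 m/s.

Δv_total ≈ 748.9 m/s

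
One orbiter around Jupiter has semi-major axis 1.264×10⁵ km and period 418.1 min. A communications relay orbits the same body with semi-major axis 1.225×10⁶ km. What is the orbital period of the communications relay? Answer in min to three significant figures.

Kepler's third law: T² ∝ a³, so T₂ = T₁ (a₂/a₁)^(3/2).
a₂/a₁ = 9.691, (a₂/a₁)^(3/2) = 30.17.
T₂ = 418.1 × 30.17 = 12610 min.

T₂ ≈ 12600 min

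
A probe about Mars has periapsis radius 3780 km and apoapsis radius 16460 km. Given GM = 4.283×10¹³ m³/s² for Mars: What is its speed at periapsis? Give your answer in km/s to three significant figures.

Semi-major axis a = (r_p + r_a)/2 = 10120 km = 1.012×10⁷ m.
Vis-viva: v² = μ(2/r − 1/a) = 4.283×10¹³ × (5.291×10⁻⁷ − 9.881×10⁻⁸) = 1.843×10⁷ m²/s².
v = 4293 m/s = 4.293 km/s.

v ≈ 4.29 km/s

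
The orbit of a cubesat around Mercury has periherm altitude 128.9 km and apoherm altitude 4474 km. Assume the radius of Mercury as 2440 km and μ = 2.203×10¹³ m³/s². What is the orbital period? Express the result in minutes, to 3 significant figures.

T ≈ 230 minutes

r_p = 2440 + 128.9 = 2568.9 km = 2.5689×10⁶ m.
r_a = 2440 + 4474 = 6914.0 km = 6.9140×10⁶ m.
Semi-major axis a = (r_p + r_a)/2 = (2568.9 + 6914.0)/2 = 4741.4 km = 4.741×10⁶ m.
By Kepler's third law T = 2π√(a³/μ) = 2π × 2.200×10³ = 1.382×10⁴ s.
= 230.3 minutes.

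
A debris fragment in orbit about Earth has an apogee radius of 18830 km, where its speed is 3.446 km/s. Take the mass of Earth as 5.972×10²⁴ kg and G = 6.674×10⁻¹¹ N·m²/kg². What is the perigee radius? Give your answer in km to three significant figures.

μ = GM = 6.674×10⁻¹¹ × 5.972×10²⁴ = 3.986×10¹⁴ m³/s².
r_a = 1.883×10⁷ m.
Specific energy ε = v²/2 − μ/r = -1.523×10⁷ J/kg, so a = −μ/(2ε) = 1.309×10⁷ m.
The apsides satisfy r_p + r_a = 2a, so the perigee radius is 2a − r_a = 7.341×10⁶ m = 7341.2 km.

perigee radius ≈ 7340 km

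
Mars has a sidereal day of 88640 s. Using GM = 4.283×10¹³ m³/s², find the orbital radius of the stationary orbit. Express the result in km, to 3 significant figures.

r_sync ≈ 20400 km

A synchronous orbit has period T, so by Kepler's third law a = (μT²/4π²)^(1/3).
μT²/4π² = 4.283×10¹³ × (8.864×10⁴)² / 39.48 = 8.524×10²¹ m³.
a = 2.043×10⁷ m = 20428 km.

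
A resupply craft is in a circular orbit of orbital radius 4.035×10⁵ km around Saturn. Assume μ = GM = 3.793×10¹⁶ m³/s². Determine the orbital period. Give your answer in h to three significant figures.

r = 4.035×10⁵ km = 4.035×10⁸ m.
Kepler's third law: T = 2π√(r³/μ) = 2π√((4.035×10⁸)³ / 3.793×10¹⁶).
r³/μ = 1.732×10⁹ s², so T = 2π × 4.162×10⁴ = 2.615×10⁵ s.
Converting: 2.615×10⁵ s ÷ 3600 = 72.64 h.

T ≈ 72.6 h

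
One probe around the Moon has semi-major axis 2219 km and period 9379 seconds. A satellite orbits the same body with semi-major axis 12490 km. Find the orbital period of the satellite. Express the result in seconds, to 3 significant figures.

T₂ ≈ 1.25×10⁵ seconds

Kepler's third law: T² ∝ a³, so T₂ = T₁ (a₂/a₁)^(3/2).
a₂/a₁ = 5.629, (a₂/a₁)^(3/2) = 13.35.
T₂ = 9379 × 13.35 = 1.252×10⁵ seconds.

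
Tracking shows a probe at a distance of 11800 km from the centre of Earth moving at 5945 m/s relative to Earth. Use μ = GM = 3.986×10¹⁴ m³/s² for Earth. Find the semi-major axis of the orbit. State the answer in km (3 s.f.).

r = 1.180×10⁷ m.
Specific orbital energy ε = v²/2 − μ/r = (5945)²/2 − 3.986×10¹⁴/1.180×10⁷ = -1.611×10⁷ J/kg.
Since ε = −μ/(2a), a = −μ/(2ε) = 1.237×10⁷ m = 12373 km.

a ≈ 12400 km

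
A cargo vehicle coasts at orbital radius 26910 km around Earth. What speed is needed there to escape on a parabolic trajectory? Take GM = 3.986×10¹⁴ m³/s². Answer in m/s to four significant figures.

v_esc ≈ 5443 m/s

r = 26910 km = 2.691×10⁷ m.
Escape speed v_esc = √(2μ/r) = √(2 × 3.986×10¹⁴ / 2.691×10⁷) = √(2.962×10⁷) = 5443 m/s.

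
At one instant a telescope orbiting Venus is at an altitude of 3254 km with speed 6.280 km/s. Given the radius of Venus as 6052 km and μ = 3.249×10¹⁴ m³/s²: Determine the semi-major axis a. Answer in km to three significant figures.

r = 6052 + 3254 = 9306.0 km = 9.306×10⁶ m.
Vis-viva rearranged: 1/a = 2/r − v²/μ = 2.149×10⁻⁷ − 1.214×10⁻⁷ = 9.353×10⁻⁸ m⁻¹.
a = 1.069×10⁷ m = 10692 km.

a ≈ 10700 km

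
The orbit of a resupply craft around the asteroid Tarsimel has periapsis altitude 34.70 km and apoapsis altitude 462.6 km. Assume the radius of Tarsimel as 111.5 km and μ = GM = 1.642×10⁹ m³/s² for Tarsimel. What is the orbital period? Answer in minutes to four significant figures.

r_p = 111.5 + 34.70 = 146.20 km = 1.4620×10⁵ m.
r_a = 111.5 + 462.6 = 574.10 km = 5.7410×10⁵ m.
Semi-major axis a = (r_p + r_a)/2 = (146.20 + 574.10)/2 = 360.15 km = 3.602×10⁵ m.
By Kepler's third law T = 2π√(a³/μ) = 2π × 5.334×10³ = 3.351×10⁴ s.
= 558.6 minutes.

T ≈ 558.6 minutes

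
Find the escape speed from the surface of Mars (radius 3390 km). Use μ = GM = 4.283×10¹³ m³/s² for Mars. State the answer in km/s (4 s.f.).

v_esc ≈ 5.027 km/s

r = R = 3.390×10⁶ m.
Escape speed v_esc = √(2μ/r) = √(2 × 4.283×10¹³ / 3.390×10⁶) = √(2.527×10⁷) = 5027 m/s.
= 5.027 km/s.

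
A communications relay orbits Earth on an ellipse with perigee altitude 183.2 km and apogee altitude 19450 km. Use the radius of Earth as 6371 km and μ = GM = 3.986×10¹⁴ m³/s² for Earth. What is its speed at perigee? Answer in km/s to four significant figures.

r_p = 6371 + 183.2 = 6554.2 km = 6.5542×10⁶ m.
r_a = 6371 + 19450 = 25821 km = 2.5821×10⁷ m.
Semi-major axis a = (r_p + r_a)/2 = 16188 km = 1.619×10⁷ m.
Vis-viva: v² = μ(2/r − 1/a) = 3.986×10¹⁴ × (3.051×10⁻⁷ − 6.178×10⁻⁸) = 9.701×10⁷ m²/s².
v = 9849 m/s = 9.849 km/s.

v ≈ 9.849 km/s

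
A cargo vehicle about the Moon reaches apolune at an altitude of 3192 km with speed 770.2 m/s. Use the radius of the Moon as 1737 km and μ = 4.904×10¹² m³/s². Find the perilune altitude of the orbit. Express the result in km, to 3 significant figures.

perilune altitude ≈ 357 km

r_a = 1737 + 3192 = 4929.0 km = 4.929×10⁶ m.
Specific energy ε = v²/2 − μ/r = -6.983×10⁵ J/kg, so a = −μ/(2ε) = 3.511×10⁶ m.
The apsides satisfy r_p + r_a = 2a, so the perilune radius is 2a − r_a = 2.094×10⁶ m = 2093.5 km.
Perilune altitude = 2093.5 − 1737 = 356.53 km.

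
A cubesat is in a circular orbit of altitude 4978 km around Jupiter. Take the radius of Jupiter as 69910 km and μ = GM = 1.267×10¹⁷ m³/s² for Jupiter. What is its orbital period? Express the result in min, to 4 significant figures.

T ≈ 190.7 min

r = 69910 + 4978 = 74888 km = 7.4888×10⁷ m.
Kepler's third law: T = 2π√(r³/μ) = 2π√((7.489×10⁷)³ / 1.267×10¹⁷).
r³/μ = 3.315×10⁶ s², so T = 2π × 1.821×10³ = 1.144×10⁴ s.
Converting: 1.144×10⁴ s ÷ 60.00 = 190.7 min.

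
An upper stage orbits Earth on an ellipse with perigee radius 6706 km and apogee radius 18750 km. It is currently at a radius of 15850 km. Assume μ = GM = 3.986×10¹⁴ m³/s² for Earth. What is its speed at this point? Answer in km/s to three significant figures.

v ≈ 4.36 km/s

Semi-major axis a = (r_p + r_a)/2 = 12728 km = 1.273×10⁷ m.
Vis-viva: v² = μ(2/r − 1/a) = 3.986×10¹⁴ × (1.262×10⁻⁷ − 7.857×10⁻⁸) = 1.898×10⁷ m²/s².
v = 4357 m/s = 4.357 km/s.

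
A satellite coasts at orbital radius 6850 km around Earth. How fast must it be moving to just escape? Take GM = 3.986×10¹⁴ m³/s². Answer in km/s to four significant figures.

r = 6850 km = 6.850×10⁶ m.
Escape speed v_esc = √(2μ/r) = √(2 × 3.986×10¹⁴ / 6.850×10⁶) = √(1.164×10⁸) = 10790 m/s.
= 10.79 km/s.

v_esc ≈ 10.79 km/s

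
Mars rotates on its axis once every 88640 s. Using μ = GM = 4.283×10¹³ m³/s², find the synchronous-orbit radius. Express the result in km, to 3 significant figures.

r_sync ≈ 20400 km

A synchronous orbit has period T, so by Kepler's third law a = (μT²/4π²)^(1/3).
μT²/4π² = 4.283×10¹³ × (8.864×10⁴)² / 39.48 = 8.524×10²¹ m³.
a = 2.043×10⁷ m = 20428 km.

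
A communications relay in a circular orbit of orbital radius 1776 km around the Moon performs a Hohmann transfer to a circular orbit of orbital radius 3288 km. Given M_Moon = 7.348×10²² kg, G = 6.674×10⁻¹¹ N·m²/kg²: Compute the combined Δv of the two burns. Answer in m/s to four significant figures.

μ = GM = 6.674×10⁻¹¹ × 7.348×10²² = 4.904×10¹² m³/s².
r₁ = 1776 km = 1.776×10⁶ m.
r₂ = 3288 km = 3.288×10⁶ m.
Transfer ellipse a_t = (r₁ + r₂)/2 = 2.532×10⁶ m.
At r₁: circular v_c1 = √(μ/r₁) = 1662 m/s; transfer-perilune v_p = √[μ(2/r₁ − 1/a_t)] = 1894 m/s.
Δv₁ = v_p − v_c1 = 231.9 m/s.
At r₂: circular v_c2 = √(μ/r₂) = 1221 m/s; transfer-apolune v_a = √[μ(2/r₂ − 1/a_t)] = 1023 m/s.
Δv₂ = v_c2 − v_a = 198.4 m/s.
Total Δv = Δv₁ + Δv₂ = 430.3 m/s.

Δv_total ≈ 430.3 m/s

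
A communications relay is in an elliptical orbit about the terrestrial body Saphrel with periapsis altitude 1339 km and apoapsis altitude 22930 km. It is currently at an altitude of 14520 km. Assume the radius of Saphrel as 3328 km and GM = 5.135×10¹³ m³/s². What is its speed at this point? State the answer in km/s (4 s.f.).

v ≈ 1.560 km/s

r_p = 3328 + 1339 = 4667.0 km = 4.6670×10⁶ m.
r_a = 3328 + 22930 = 26258 km = 2.6258×10⁷ m.
r = 3328 + 14520 = 17848 km = 1.785×10⁷ m.
Semi-major axis a = (r_p + r_a)/2 = 15462 km = 1.546×10⁷ m.
Vis-viva: v² = μ(2/r − 1/a) = 5.135×10¹³ × (1.121×10⁻⁷ − 6.467×10⁻⁸) = 2.433×10⁶ m²/s².
v = 1560 m/s = 1.560 km/s.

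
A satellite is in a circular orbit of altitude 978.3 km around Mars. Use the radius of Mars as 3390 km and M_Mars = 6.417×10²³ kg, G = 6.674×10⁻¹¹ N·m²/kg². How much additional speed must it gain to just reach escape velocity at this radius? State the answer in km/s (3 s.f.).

Δv ≈ 1.30 km/s

μ = GM = 6.674×10⁻¹¹ × 6.417×10²³ = 4.283×10¹³ m³/s².
r = 3390 + 978.3 = 4368.3 km = 4.3683×10⁶ m.
Circular speed v_c = √(μ/r) = 3131 m/s.
Escape speed v_esc = √(2μ/r) = √2 × v_c = 4428 m/s.
Δv = v_esc − v_c = 1297 m/s = 1.297 km/s.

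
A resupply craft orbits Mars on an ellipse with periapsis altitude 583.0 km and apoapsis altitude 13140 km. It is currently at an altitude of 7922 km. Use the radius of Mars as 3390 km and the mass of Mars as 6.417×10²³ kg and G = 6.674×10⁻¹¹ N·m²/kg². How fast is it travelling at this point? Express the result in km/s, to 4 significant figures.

v ≈ 1.842 km/s

μ = GM = 6.674×10⁻¹¹ × 6.417×10²³ = 4.283×10¹³ m³/s².
r_p = 3390 + 583.0 = 3973.0 km = 3.9730×10⁶ m.
r_a = 3390 + 13140 = 16530 km = 1.6530×10⁷ m.
r = 3390 + 7922 = 11312 km = 1.131×10⁷ m.
Semi-major axis a = (r_p + r_a)/2 = 10252 km = 1.025×10⁷ m.
Vis-viva: v² = μ(2/r − 1/a) = 4.283×10¹³ × (1.768×10⁻⁷ − 9.755×10⁻⁸) = 3.394×10⁶ m²/s².
v = 1842 m/s = 1.842 km/s.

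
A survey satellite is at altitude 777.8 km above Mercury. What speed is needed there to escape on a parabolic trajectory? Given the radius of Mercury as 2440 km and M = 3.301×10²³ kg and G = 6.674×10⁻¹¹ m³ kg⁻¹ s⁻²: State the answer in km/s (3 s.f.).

μ = GM = 6.674×10⁻¹¹ × 3.301×10²³ = 2.203×10¹³ m³/s².
r = 2440 + 777.8 = 3217.8 km = 3.2178×10⁶ m.
Escape speed v_esc = √(2μ/r) = √(2 × 2.203×10¹³ / 3.218×10⁶) = √(1.369×10⁷) = 3700 m/s.
= 3.700 km/s.

v_esc ≈ 3.70 km/s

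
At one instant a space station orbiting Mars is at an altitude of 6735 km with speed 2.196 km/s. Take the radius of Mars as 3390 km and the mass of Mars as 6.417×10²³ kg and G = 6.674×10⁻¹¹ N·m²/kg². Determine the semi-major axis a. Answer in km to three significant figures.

a ≈ 11800 km

μ = GM = 6.674×10⁻¹¹ × 6.417×10²³ = 4.283×10¹³ m³/s².
r = 3390 + 6735 = 10125 km = 1.012×10⁷ m.
Vis-viva rearranged: 1/a = 2/r − v²/μ = 1.975×10⁻⁷ − 1.126×10⁻⁷ = 8.493×10⁻⁸ m⁻¹.
a = 1.177×10⁷ m = 11775 km.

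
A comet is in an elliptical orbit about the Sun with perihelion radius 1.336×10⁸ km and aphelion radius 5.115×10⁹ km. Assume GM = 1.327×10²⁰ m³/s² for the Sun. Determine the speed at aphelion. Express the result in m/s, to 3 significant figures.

v ≈ 1150 m/s

Semi-major axis a = (r_p + r_a)/2 = 2.6243×10⁹ km = 2.624×10¹² m.
Vis-viva: v² = μ(2/r − 1/a) = 1.327×10²⁰ × (3.910×10⁻¹³ − 3.811×10⁻¹³) = 1.321×10⁶ m²/s².
v = 1149 m/s.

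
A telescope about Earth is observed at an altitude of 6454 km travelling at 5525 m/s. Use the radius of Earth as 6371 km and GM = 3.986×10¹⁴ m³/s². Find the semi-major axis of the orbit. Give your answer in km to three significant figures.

a ≈ 12600 km

r = 6371 + 6454 = 12825 km = 1.282×10⁷ m.
Specific orbital energy ε = v²/2 − μ/r = (5525)²/2 − 3.986×10¹⁴/1.282×10⁷ = -1.582×10⁷ J/kg.
Since ε = −μ/(2a), a = −μ/(2ε) = 1.260×10⁷ m = 12600 km.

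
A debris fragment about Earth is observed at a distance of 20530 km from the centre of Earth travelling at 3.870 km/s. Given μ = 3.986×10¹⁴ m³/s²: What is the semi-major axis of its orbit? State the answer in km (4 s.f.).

r = 2.053×10⁷ m.
Specific orbital energy ε = v²/2 − μ/r = (3870)²/2 − 3.986×10¹⁴/2.053×10⁷ = -1.193×10⁷ J/kg.
Since ε = −μ/(2a), a = −μ/(2ε) = 1.671×10⁷ m = 16710 km.

a ≈ 16710 km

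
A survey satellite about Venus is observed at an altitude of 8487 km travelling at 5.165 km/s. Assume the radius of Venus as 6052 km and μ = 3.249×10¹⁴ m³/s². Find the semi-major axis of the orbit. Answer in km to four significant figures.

a ≈ 18030 km

r = 6052 + 8487 = 14539 km = 1.454×10⁷ m.
Specific orbital energy ε = v²/2 − μ/r = (5165)²/2 − 3.249×10¹⁴/1.454×10⁷ = -9.008×10⁶ J/kg.
Since ε = −μ/(2a), a = −μ/(2ε) = 1.803×10⁷ m = 18034 km.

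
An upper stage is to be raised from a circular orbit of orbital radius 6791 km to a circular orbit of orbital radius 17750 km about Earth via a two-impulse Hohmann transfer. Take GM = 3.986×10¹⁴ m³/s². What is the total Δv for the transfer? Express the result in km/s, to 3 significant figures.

Δv_total ≈ 2.77 km/s

r₁ = 6791 km = 6.791×10⁶ m.
r₂ = 17750 km = 1.775×10⁷ m.
Transfer ellipse a_t = (r₁ + r₂)/2 = 1.227×10⁷ m.
At r₁: circular v_c1 = √(μ/r₁) = 7661 m/s; transfer-perigee v_p = √[μ(2/r₁ − 1/a_t)] = 9214 m/s.
Δv₁ = v_p − v_c1 = 1553 m/s.
At r₂: circular v_c2 = √(μ/r₂) = 4739 m/s; transfer-apogee v_a = √[μ(2/r₂ − 1/a_t)] = 3525 m/s.
Δv₂ = v_c2 − v_a = 1213 m/s.
Total Δv = Δv₁ + Δv₂ = 2767 m/s = 2.767 km/s.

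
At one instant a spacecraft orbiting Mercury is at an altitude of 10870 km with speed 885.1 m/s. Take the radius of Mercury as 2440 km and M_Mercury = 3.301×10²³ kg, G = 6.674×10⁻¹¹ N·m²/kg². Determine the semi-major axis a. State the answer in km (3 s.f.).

μ = GM = 6.674×10⁻¹¹ × 3.301×10²³ = 2.203×10¹³ m³/s².
r = 2440 + 10870 = 13310 km = 1.331×10⁷ m.
Specific orbital energy ε = v²/2 − μ/r = (885.1)²/2 − 2.203×10¹³/1.331×10⁷ = -1.264×10⁶ J/kg.
Since ε = −μ/(2a), a = −μ/(2ε) = 8.718×10⁶ m = 8718.1 km.

a ≈ 8720 km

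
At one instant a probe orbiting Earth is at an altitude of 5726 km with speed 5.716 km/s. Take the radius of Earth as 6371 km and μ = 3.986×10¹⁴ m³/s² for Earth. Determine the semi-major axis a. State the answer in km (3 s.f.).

r = 6371 + 5726 = 12097 km = 1.210×10⁷ m.
Vis-viva rearranged: 1/a = 2/r − v²/μ = 1.653×10⁻⁷ − 8.197×10⁻⁸ = 8.336×10⁻⁸ m⁻¹.
a = 1.200×10⁷ m = 11996 km.

a ≈ 12000 km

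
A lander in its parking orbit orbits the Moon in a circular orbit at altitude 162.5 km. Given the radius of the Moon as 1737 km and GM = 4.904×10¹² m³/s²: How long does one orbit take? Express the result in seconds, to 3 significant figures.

T ≈ 7430 seconds

r = 1737 + 162.5 = 1899.5 km = 1.8995×10⁶ m.
Kepler's third law: T = 2π√(r³/μ) = 2π√((1.900×10⁶)³ / 4.904×10¹²).
r³/μ = 1.398×10⁶ s², so T = 2π × 1.182×10³ = 7.428×10³ s.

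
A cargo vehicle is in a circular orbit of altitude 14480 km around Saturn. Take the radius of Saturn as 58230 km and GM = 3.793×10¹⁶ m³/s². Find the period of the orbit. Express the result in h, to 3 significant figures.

r = 58230 + 14480 = 72710 km = 7.2710×10⁷ m.
Kepler's third law: T = 2π√(r³/μ) = 2π√((7.271×10⁷)³ / 3.793×10¹⁶).
r³/μ = 1.013×10⁷ s², so T = 2π × 3.183×10³ = 2.000×10⁴ s.
Converting: 2.000×10⁴ s ÷ 3600 = 5.556 h.

T ≈ 5.56 h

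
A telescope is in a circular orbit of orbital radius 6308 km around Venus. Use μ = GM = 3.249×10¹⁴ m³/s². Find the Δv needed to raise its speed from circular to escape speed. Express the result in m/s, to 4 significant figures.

Δv ≈ 2973 m/s

r = 6308 km = 6.308×10⁶ m.
Circular speed v_c = √(μ/r) = 7177 m/s.
Escape speed v_esc = √(2μ/r) = √2 × v_c = 10150 m/s.
Δv = v_esc − v_c = 2973 m/s.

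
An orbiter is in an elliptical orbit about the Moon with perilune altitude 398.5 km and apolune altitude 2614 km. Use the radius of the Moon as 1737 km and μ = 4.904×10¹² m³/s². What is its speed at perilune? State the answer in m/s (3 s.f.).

r_p = 1737 + 398.5 = 2135.5 km = 2.1355×10⁶ m.
r_a = 1737 + 2614 = 4351.0 km = 4.3510×10⁶ m.
Semi-major axis a = (r_p + r_a)/2 = 3243.2 km = 3.243×10⁶ m.
Vis-viva: v² = μ(2/r − 1/a) = 4.904×10¹² × (9.365×10⁻⁷ − 3.083×10⁻⁷) = 3.081×10⁶ m²/s².
v = 1755 m/s.

v ≈ 1760 m/s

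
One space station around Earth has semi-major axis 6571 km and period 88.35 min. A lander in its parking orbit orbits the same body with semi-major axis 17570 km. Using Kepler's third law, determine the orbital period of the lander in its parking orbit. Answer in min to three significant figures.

Kepler's third law: T² ∝ a³, so T₂ = T₁ (a₂/a₁)^(3/2).
a₂/a₁ = 2.674, (a₂/a₁)^(3/2) = 4.372.
T₂ = 88.35 × 4.372 = 386.3 min.

T₂ ≈ 386 min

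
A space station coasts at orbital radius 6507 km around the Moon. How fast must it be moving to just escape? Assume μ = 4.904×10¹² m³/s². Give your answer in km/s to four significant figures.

r = 6507 km = 6.507×10⁶ m.
Escape speed v_esc = √(2μ/r) = √(2 × 4.904×10¹² / 6.507×10⁶) = √(1.507×10⁶) = 1228 m/s.
= 1.228 km/s.

v_esc ≈ 1.228 km/s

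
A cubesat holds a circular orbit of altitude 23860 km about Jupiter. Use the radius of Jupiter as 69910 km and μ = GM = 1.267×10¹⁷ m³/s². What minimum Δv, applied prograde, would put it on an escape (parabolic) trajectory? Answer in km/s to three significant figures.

r = 69910 + 23860 = 93770 km = 9.3770×10⁷ m.
Circular speed v_c = √(μ/r) = 36760 m/s.
Escape speed v_esc = √(2μ/r) = √2 × v_c = 51980 m/s.
Δv = v_esc − v_c = 15230 m/s = 15.23 km/s.

Δv ≈ 15.2 km/s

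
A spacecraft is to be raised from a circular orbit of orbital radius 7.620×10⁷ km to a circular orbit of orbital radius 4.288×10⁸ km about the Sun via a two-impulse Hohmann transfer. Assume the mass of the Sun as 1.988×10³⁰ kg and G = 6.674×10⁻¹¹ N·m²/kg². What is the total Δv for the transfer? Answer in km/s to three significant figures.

Δv_total ≈ 20.6 km/s

μ = GM = 6.674×10⁻¹¹ × 1.988×10³⁰ = 1.327×10²⁰ m³/s².
r₁ = 7.620×10⁷ km = 7.620×10¹⁰ m.
r₂ = 4.288×10⁸ km = 4.288×10¹¹ m.
Transfer ellipse a_t = (r₁ + r₂)/2 = 2.525×10¹¹ m.
At r₁: circular v_c1 = √(μ/r₁) = 41730 m/s; transfer-perihelion v_p = √[μ(2/r₁ − 1/a_t)] = 54380 m/s.
Δv₁ = v_p − v_c1 = 12650 m/s.
At r₂: circular v_c2 = √(μ/r₂) = 17590 m/s; transfer-aphelion v_a = √[μ(2/r₂ − 1/a_t)] = 9663 m/s.
Δv₂ = v_c2 − v_a = 7927 m/s.
Total Δv = Δv₁ + Δv₂ = 20580 m/s = 20.58 km/s.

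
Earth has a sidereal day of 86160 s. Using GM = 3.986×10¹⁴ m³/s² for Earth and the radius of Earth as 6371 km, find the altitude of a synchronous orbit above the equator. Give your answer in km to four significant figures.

A synchronous orbit has period T, so by Kepler's third law a = (μT²/4π²)^(1/3).
μT²/4π² = 3.986×10¹⁴ × (8.616×10⁴)² / 39.48 = 7.495×10²² m³.
a = 4.216×10⁷ m = 42163 km.
Altitude h = a − R = 42163 − 6371 = 35792 km.

h_sync ≈ 35790 km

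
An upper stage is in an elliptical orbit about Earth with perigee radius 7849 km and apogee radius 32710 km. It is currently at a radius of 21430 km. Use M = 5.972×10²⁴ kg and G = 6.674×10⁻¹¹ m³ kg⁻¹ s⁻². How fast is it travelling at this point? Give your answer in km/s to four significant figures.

v ≈ 4.189 km/s

μ = GM = 6.674×10⁻¹¹ × 5.972×10²⁴ = 3.986×10¹⁴ m³/s².
Semi-major axis a = (r_p + r_a)/2 = 20280 km = 2.028×10⁷ m.
Vis-viva: v² = μ(2/r − 1/a) = 3.986×10¹⁴ × (9.333×10⁻⁸ − 4.931×10⁻⁸) = 1.754×10⁷ m²/s².
v = 4189 m/s = 4.189 km/s.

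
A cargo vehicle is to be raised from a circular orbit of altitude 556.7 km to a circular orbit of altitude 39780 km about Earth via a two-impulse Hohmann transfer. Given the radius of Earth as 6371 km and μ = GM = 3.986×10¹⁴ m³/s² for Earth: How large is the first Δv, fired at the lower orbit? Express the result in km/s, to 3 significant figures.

r₁ = 6371 + 556.7 = 6927.7 km = 6.9277×10⁶ m.
r₂ = 6371 + 39780 = 46151 km = 4.6151×10⁷ m.
Transfer ellipse a_t = (r₁ + r₂)/2 = 2.654×10⁷ m.
At r₁: circular v_c1 = √(μ/r₁) = 7585 m/s; transfer-perigee v_p = √[μ(2/r₁ − 1/a_t)] = 10000 m/s.
Δv₁ = v_p − v_c1 = 2417 m/s.
= 2.417 km/s.

Δv ≈ 2.42 km/s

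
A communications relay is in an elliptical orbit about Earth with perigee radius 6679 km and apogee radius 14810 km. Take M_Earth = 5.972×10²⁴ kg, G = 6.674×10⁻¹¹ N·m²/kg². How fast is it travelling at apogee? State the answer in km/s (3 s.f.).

μ = GM = 6.674×10⁻¹¹ × 5.972×10²⁴ = 3.986×10¹⁴ m³/s².
Semi-major axis a = (r_p + r_a)/2 = 10744 km = 1.074×10⁷ m.
Vis-viva: v² = μ(2/r − 1/a) = 3.986×10¹⁴ × (1.350×10⁻⁷ − 9.307×10⁻⁸) = 1.673×10⁷ m²/s².
v = 4090 m/s = 4.090 km/s.

v ≈ 4.09 km/s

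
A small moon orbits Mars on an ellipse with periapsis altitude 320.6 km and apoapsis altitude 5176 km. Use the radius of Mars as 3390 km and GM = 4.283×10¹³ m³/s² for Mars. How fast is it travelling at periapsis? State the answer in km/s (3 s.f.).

r_p = 3390 + 320.6 = 3710.6 km = 3.7106×10⁶ m.
r_a = 3390 + 5176 = 8566.0 km = 8.5660×10⁶ m.
Semi-major axis a = (r_p + r_a)/2 = 6138.3 km = 6.138×10⁶ m.
Vis-viva: v² = μ(2/r − 1/a) = 4.283×10¹³ × (5.390×10⁻⁷ − 1.629×10⁻⁷) = 1.611×10⁷ m²/s².
v = 4013 m/s = 4.013 km/s.

v ≈ 4.01 km/s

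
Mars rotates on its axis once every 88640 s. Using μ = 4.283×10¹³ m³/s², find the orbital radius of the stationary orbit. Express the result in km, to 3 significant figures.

r_sync ≈ 20400 km

A synchronous orbit has period T, so by Kepler's third law a = (μT²/4π²)^(1/3).
μT²/4π² = 4.283×10¹³ × (8.864×10⁴)² / 39.48 = 8.524×10²¹ m³.
a = 2.043×10⁷ m = 20428 km.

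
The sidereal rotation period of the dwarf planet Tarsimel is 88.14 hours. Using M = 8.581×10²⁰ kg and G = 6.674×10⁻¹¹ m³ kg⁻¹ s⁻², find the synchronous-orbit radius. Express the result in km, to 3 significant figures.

μ = GM = 6.674×10⁻¹¹ × 8.581×10²⁰ = 5.727×10¹⁰ m³/s².
T = 88.14 hours = 3.173×10⁵ s.
A synchronous orbit has period T, so by Kepler's third law a = (μT²/4π²)^(1/3).
μT²/4π² = 5.727×10¹⁰ × (3.173×10⁵)² / 39.48 = 1.461×10²⁰ m³.
a = 5.266×10⁶ m = 5266.3 km.

r_sync ≈ 5270 km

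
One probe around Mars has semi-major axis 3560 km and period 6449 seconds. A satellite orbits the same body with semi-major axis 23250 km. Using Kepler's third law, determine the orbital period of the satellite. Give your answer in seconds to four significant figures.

T₂ ≈ 1.076×10⁵ seconds

Kepler's third law: T² ∝ a³, so T₂ = T₁ (a₂/a₁)^(3/2).
a₂/a₁ = 6.531, (a₂/a₁)^(3/2) = 16.69.
T₂ = 6449 × 16.69 = 1.076×10⁵ seconds.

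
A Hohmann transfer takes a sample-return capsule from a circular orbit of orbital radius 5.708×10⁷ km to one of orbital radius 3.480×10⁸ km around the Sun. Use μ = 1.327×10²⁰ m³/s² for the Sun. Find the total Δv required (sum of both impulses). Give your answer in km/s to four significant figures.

r₁ = 5.708×10⁷ km = 5.708×10¹⁰ m.
r₂ = 3.480×10⁸ km = 3.480×10¹¹ m.
Transfer ellipse a_t = (r₁ + r₂)/2 = 2.025×10¹¹ m.
At r₁: circular v_c1 = √(μ/r₁) = 48220 m/s; transfer-perihelion v_p = √[μ(2/r₁ − 1/a_t)] = 63200 m/s.
Δv₁ = v_p − v_c1 = 14990 m/s.
At r₂: circular v_c2 = √(μ/r₂) = 19530 m/s; transfer-aphelion v_a = √[μ(2/r₂ − 1/a_t)] = 10370 m/s.
Δv₂ = v_c2 − v_a = 9161 m/s.
Total Δv = Δv₁ + Δv₂ = 24150 m/s = 24.15 km/s.

Δv_total ≈ 24.15 km/s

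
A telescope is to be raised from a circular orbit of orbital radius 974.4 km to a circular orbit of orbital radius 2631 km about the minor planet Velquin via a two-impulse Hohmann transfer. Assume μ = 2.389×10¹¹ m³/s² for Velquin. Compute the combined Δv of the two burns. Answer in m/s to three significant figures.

r₁ = 974.4 km = 9.744×10⁵ m.
r₂ = 2631 km = 2.631×10⁶ m.
Transfer ellipse a_t = (r₁ + r₂)/2 = 1.803×10⁶ m.
At r₁: circular v_c1 = √(μ/r₁) = 495.2 m/s; transfer-periapsis v_p = √[μ(2/r₁ − 1/a_t)] = 598.2 m/s.
Δv₁ = v_p − v_c1 = 103.0 m/s.
At r₂: circular v_c2 = √(μ/r₂) = 301.3 m/s; transfer-apoapsis v_a = √[μ(2/r₂ − 1/a_t)] = 221.5 m/s.
Δv₂ = v_c2 − v_a = 79.79 m/s.
Total Δv = Δv₁ + Δv₂ = 182.8 m/s.

Δv_total ≈ 183 m/s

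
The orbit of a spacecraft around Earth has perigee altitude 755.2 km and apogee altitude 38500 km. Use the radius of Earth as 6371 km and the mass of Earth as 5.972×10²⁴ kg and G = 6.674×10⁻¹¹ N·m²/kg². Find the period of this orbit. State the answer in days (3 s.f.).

μ = GM = 6.674×10⁻¹¹ × 5.972×10²⁴ = 3.986×10¹⁴ m³/s².
r_p = 6371 + 755.2 = 7126.2 km = 7.1262×10⁶ m.
r_a = 6371 + 38500 = 44871 km = 4.4871×10⁷ m.
Semi-major axis a = (r_p + r_a)/2 = (7126.2 + 44871)/2 = 25999 km = 2.600×10⁷ m.
By Kepler's third law T = 2π√(a³/μ) = 2π × 6.640×10³ = 4.172×10⁴ s.
= 0.4829 days.

T ≈ 0.483 days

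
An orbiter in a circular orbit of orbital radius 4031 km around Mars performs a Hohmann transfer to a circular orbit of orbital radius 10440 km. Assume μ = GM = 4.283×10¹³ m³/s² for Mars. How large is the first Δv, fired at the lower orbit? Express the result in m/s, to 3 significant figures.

Δv ≈ 656 m/s

r₁ = 4031 km = 4.031×10⁶ m.
r₂ = 10440 km = 1.044×10⁷ m.
Transfer ellipse a_t = (r₁ + r₂)/2 = 7.236×10⁶ m.
At r₁: circular v_c1 = √(μ/r₁) = 3260 m/s; transfer-periapsis v_p = √[μ(2/r₁ − 1/a_t)] = 3915 m/s.
Δv₁ = v_p − v_c1 = 655.8 m/s.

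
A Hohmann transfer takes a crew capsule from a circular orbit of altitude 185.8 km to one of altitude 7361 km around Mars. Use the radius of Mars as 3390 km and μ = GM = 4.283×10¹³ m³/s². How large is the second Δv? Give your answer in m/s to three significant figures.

Δv ≈ 586 m/s

r₁ = 3390 + 185.8 = 3575.8 km = 3.5758×10⁶ m.
r₂ = 3390 + 7361 = 10751 km = 1.0751×10⁷ m.
Transfer ellipse a_t = (r₁ + r₂)/2 = 7.163×10⁶ m.
At r₁: circular v_c1 = √(μ/r₁) = 3461 m/s; transfer-periapsis v_p = √[μ(2/r₁ − 1/a_t)] = 4240 m/s.
At r₂: circular v_c2 = √(μ/r₂) = 1996 m/s; transfer-apoapsis v_a = √[μ(2/r₂ − 1/a_t)] = 1410 m/s.
Δv₂ = v_c2 − v_a = 585.8 m/s.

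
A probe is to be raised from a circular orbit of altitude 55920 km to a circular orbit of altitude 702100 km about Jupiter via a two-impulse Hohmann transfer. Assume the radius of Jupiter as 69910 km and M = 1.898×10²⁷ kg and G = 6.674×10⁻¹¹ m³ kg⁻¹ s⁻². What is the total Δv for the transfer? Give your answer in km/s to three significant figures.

μ = GM = 6.674×10⁻¹¹ × 1.898×10²⁷ = 1.267×10¹⁷ m³/s².
r₁ = 69910 + 55920 = 125830 km = 1.2583×10⁸ m.
r₂ = 69910 + 702100 = 772010 km = 7.7201×10⁸ m.
Transfer ellipse a_t = (r₁ + r₂)/2 = 4.489×10⁸ m.
At r₁: circular v_c1 = √(μ/r₁) = 31730 m/s; transfer-perijove v_p = √[μ(2/r₁ − 1/a_t)] = 41610 m/s.
Δv₁ = v_p − v_c1 = 9879 m/s.
At r₂: circular v_c2 = √(μ/r₂) = 12810 m/s; transfer-apojove v_a = √[μ(2/r₂ − 1/a_t)] = 6782 m/s.
Δv₂ = v_c2 − v_a = 6028 m/s.
Total Δv = Δv₁ + Δv₂ = 15910 m/s = 15.91 km/s.

Δv_total ≈ 15.9 km/s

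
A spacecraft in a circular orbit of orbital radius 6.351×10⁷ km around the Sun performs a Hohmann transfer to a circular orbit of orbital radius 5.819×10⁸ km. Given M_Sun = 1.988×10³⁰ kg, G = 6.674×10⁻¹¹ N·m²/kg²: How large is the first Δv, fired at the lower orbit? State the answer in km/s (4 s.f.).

μ = GM = 6.674×10⁻¹¹ × 1.988×10³⁰ = 1.327×10²⁰ m³/s².
r₁ = 6.351×10⁷ km = 6.351×10¹⁰ m.
r₂ = 5.819×10⁸ km = 5.819×10¹¹ m.
Transfer ellipse a_t = (r₁ + r₂)/2 = 3.227×10¹¹ m.
At r₁: circular v_c1 = √(μ/r₁) = 45710 m/s; transfer-perihelion v_p = √[μ(2/r₁ − 1/a_t)] = 61380 m/s.
Δv₁ = v_p − v_c1 = 15670 m/s.
= 15.67 km/s.

Δv ≈ 15.67 km/s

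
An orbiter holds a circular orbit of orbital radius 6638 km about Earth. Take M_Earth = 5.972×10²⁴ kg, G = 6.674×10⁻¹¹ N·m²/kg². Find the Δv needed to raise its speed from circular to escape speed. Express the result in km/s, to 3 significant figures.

μ = GM = 6.674×10⁻¹¹ × 5.972×10²⁴ = 3.986×10¹⁴ m³/s².
r = 6638 km = 6.638×10⁶ m.
Circular speed v_c = √(μ/r) = 7749 m/s.
Escape speed v_esc = √(2μ/r) = √2 × v_c = 10960 m/s.
Δv = v_esc − v_c = 3210 m/s = 3.210 km/s.

Δv ≈ 3.21 km/s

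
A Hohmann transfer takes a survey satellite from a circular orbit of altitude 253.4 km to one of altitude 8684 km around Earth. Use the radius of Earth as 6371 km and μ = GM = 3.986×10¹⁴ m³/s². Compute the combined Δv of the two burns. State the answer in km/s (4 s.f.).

r₁ = 6371 + 253.4 = 6624.4 km = 6.6244×10⁶ m.
r₂ = 6371 + 8684 = 15055 km = 1.5055×10⁷ m.
Transfer ellipse a_t = (r₁ + r₂)/2 = 1.084×10⁷ m.
At r₁: circular v_c1 = √(μ/r₁) = 7757 m/s; transfer-perigee v_p = √[μ(2/r₁ − 1/a_t)] = 9142 m/s.
Δv₁ = v_p − v_c1 = 1385 m/s.
At r₂: circular v_c2 = √(μ/r₂) = 5146 m/s; transfer-apogee v_a = √[μ(2/r₂ − 1/a_t)] = 4022 m/s.
Δv₂ = v_c2 − v_a = 1123 m/s.
Total Δv = Δv₁ + Δv₂ = 2508 m/s = 2.508 km/s.

Δv_total ≈ 2.508 km/s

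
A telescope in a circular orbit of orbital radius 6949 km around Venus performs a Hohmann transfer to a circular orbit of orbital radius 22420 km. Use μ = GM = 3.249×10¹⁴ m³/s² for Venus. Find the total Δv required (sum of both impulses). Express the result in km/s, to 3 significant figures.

Δv_total ≈ 2.80 km/s

r₁ = 6949 km = 6.949×10⁶ m.
r₂ = 22420 km = 2.242×10⁷ m.
Transfer ellipse a_t = (r₁ + r₂)/2 = 1.468×10⁷ m.
At r₁: circular v_c1 = √(μ/r₁) = 6838 m/s; transfer-periapsis v_p = √[μ(2/r₁ − 1/a_t)] = 8449 m/s.
Δv₁ = v_p − v_c1 = 1611 m/s.
At r₂: circular v_c2 = √(μ/r₂) = 3807 m/s; transfer-apoapsis v_a = √[μ(2/r₂ − 1/a_t)] = 2619 m/s.
Δv₂ = v_c2 − v_a = 1188 m/s.
Total Δv = Δv₁ + Δv₂ = 2799 m/s = 2.799 km/s.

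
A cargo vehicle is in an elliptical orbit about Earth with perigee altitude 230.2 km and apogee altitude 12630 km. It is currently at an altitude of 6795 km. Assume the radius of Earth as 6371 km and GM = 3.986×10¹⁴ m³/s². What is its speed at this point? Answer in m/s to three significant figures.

v ≈ 5420 m/s

r_p = 6371 + 230.2 = 6601.2 km = 6.6012×10⁶ m.
r_a = 6371 + 12630 = 19001 km = 1.9001×10⁷ m.
r = 6371 + 6795 = 13166 km = 1.317×10⁷ m.
Semi-major axis a = (r_p + r_a)/2 = 12801 km = 1.280×10⁷ m.
Vis-viva: v² = μ(2/r − 1/a) = 3.986×10¹⁴ × (1.519×10⁻⁷ − 7.812×10⁻⁸) = 2.941×10⁷ m²/s².
v = 5423 m/s.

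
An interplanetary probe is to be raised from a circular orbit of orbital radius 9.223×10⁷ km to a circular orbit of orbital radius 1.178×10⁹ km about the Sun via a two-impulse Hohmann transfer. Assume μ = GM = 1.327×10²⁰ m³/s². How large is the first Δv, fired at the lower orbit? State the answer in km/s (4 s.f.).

Δv ≈ 13.73 km/s

r₁ = 9.223×10⁷ km = 9.223×10¹⁰ m.
r₂ = 1.178×10⁹ km = 1.178×10¹² m.
Transfer ellipse a_t = (r₁ + r₂)/2 = 6.351×10¹¹ m.
At r₁: circular v_c1 = √(μ/r₁) = 37930 m/s; transfer-perihelion v_p = √[μ(2/r₁ − 1/a_t)] = 51660 m/s.
Δv₁ = v_p − v_c1 = 13730 m/s.
= 13.73 km/s.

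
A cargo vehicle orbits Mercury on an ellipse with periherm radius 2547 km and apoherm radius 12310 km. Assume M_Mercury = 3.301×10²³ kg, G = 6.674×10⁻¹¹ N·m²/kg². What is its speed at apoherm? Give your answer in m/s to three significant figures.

μ = GM = 6.674×10⁻¹¹ × 3.301×10²³ = 2.203×10¹³ m³/s².
Semi-major axis a = (r_p + r_a)/2 = 7428.5 km = 7.428×10⁶ m.
Vis-viva: v² = μ(2/r − 1/a) = 2.203×10¹³ × (1.625×10⁻⁷ − 1.346×10⁻⁷) = 6.136×10⁵ m²/s².
v = 783.3 m/s.

v ≈ 783 m/s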